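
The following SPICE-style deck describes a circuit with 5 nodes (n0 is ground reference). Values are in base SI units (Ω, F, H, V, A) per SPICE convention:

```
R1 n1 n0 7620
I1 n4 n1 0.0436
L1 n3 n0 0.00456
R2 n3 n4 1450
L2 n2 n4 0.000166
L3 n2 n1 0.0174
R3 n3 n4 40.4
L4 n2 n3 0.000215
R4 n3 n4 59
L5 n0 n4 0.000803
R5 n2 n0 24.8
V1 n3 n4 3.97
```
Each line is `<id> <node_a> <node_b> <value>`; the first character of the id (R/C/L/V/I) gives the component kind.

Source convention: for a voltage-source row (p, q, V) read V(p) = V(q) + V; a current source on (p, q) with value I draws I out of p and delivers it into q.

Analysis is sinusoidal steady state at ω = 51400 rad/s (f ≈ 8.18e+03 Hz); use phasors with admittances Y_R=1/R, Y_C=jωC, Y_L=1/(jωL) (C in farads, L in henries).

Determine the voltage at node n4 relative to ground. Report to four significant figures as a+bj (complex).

-1.193-0.6652j V

Apply KCL at each of the 4 non-ground nodes and solve the resulting linear system.
Node n1: branches {R1, I1, L3} → V_1 = 4.899+37.87j
Node n2: branches {L2, L3, L4, R5} → V_2 = 0.4541-0.5465j
Node n3: branches {L1, R2, R3, L4, R4, V1} → V_3 = 2.777-0.6652j
Node n4: branches {I1, R2, L2, R3, R4, L5, V1} → V_4 = -1.193-0.6652j
Source currents: i(V1)=-0.1547+0.2220j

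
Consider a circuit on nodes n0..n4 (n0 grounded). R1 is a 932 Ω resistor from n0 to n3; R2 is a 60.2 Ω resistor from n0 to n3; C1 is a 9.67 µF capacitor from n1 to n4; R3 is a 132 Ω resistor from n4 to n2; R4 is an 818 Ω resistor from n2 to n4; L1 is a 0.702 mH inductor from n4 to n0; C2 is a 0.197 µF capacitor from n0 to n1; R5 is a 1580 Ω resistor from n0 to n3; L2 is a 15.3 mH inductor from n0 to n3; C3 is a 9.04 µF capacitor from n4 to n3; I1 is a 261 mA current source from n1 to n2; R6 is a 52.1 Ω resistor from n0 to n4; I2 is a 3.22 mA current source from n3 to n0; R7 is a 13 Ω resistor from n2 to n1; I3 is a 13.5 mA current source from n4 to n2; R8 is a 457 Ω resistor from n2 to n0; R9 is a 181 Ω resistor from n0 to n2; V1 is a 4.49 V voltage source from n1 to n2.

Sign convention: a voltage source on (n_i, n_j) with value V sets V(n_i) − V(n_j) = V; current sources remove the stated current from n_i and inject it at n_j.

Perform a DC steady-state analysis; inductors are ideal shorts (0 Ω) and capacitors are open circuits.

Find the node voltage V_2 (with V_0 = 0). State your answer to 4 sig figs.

MNA unknowns: 4 node voltages V₁..V_4 plus 3 source currents (L1, L2, V1)
R1: Y=0.001073 on G[0,3]
R2: Y=0.01661 on G[0,3]
C1: Y=0.000 on G[1,4]
R3: Y=0.007576 on G[4,2]
R4: Y=0.001222 on G[2,4]
L1: row V4−V0=0, i_L1 at 4,0
C2: Y=0.000 on G[0,1]
R5: Y=0.0006329 on G[0,3]
L2: row V0−V3=0, i_L2 at 0,3
C3: Y=0.000 on G[4,3]
I1: z[1]−=0.261, z[2]+=0.261
R6: Y=0.01919 on G[0,4]
I2: z[3]−=0.00322, z[0]+=0.00322
R7: Y=0.07692 on G[2,1]
I3: z[4]−=0.0135, z[2]+=0.0135
R8: Y=0.002188 on G[2,0]
R9: Y=0.005525 on G[0,2]
V1: row V1−V2=4.49, i_V1 at 1,2
solve → V1=5.308, V2=0.8176, V3=0.000, V4=0.000
aux → i_L1=-0.006306, i_L2=0.003220, i_V1=-0.6064

0.8176 V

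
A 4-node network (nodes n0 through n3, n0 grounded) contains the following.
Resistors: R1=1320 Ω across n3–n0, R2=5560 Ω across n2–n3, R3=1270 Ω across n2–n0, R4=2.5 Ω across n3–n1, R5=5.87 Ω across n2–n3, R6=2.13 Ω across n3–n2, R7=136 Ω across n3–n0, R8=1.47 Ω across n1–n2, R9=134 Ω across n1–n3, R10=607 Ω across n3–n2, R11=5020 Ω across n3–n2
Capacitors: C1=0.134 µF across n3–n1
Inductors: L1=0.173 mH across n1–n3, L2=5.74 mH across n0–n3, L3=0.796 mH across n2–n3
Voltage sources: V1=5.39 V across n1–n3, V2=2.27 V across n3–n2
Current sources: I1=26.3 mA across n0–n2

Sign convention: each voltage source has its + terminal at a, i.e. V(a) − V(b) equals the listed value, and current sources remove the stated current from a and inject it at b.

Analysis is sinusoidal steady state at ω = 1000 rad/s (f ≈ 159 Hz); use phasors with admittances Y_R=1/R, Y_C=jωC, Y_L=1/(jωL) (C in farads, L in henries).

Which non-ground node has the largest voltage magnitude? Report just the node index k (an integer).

1

MNA unknowns: 3 node voltages V₁..V_3 plus 2 source currents (V1, V2)
R1: Y=0.0007576+0.000j on G[3,0]
R2: Y=0.0001799+0.000j on G[2,3]
C1: Y=0.000+0.0001340j on G[3,1]
R3: Y=0.0007874+0.000j on G[2,0]
R4: Y=0.4000+0.000j on G[3,1]
R5: Y=0.1704+0.000j on G[2,3]
R6: Y=0.4695+0.000j on G[3,2]
R7: Y=0.007353+0.000j on G[3,0]
R8: Y=0.6803+0.000j on G[1,2]
R9: Y=0.007463+0.000j on G[1,3]
L1: Y=0.000-5.780j on G[1,3]
R10: Y=0.001647+0.000j on G[3,2]
R11: Y=0.0001992+0.000j on G[3,2]
L2: Y=0.000-0.1742j on G[0,3]
L3: Y=0.000-1.256j on G[2,3]
V1: row V1−V3=5.39, i_V1 at 1,3
V2: row V3−V2=2.27, i_V2 at 3,2
I1: z[0]−=0.0263, z[2]+=0.0263
solve → V1=5.398+0.1608j, V2=-2.262+0.1608j, V3=0.008213+0.1608j
aux → i_V1=-7.407+31.16j, i_V2=-6.696+2.852j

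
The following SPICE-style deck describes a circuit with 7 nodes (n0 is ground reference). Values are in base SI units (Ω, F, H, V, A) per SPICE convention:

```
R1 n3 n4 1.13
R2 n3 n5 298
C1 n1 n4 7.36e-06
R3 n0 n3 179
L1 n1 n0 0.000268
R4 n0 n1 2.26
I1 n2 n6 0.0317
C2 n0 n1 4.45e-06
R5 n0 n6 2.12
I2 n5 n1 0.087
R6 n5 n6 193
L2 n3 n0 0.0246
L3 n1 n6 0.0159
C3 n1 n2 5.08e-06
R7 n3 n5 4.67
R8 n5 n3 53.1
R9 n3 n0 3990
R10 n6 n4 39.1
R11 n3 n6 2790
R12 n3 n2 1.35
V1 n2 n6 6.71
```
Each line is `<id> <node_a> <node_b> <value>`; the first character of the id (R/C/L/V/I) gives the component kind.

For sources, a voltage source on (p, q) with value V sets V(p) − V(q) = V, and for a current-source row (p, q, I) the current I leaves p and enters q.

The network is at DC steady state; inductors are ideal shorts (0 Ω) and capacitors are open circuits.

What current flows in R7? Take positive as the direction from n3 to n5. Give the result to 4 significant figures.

0.07714 A

Element admittances at DC:
  Y(R1) = 0.8850 S between n3,n4
  Y(R2) = 0.003356 S between n3,n5
  Y(C1) = 0.000 S between n1,n4
  Y(R3) = 0.005587 S between n0,n3
  L1: short n1↔n0 (DC inductor)
  Y(R4) = 0.4425 S between n0,n1
  I1: injects 0.0317 A into n6 (from n2)
  Y(C2) = 0.000 S between n0,n1
  Y(R5) = 0.4717 S between n0,n6
  I2: injects 0.087 A into n1 (from n5)
  Y(R6) = 0.005181 S between n5,n6
  L2: short n3↔n0 (DC inductor)
  L3: short n1↔n6 (DC inductor)
  Y(C3) = 0.000 S between n1,n2
  Y(R7) = 0.2141 S between n3,n5
  Y(R8) = 0.01883 S between n5,n3
  Y(R9) = 0.0002506 S between n3,n0
  Y(R10) = 0.02558 S between n6,n4
  Y(R11) = 0.0003584 S between n3,n6
  Y(R12) = 0.7407 S between n3,n2
  V1: constraint V(n2)−V(n6) = 6.71
Assemble and solve the 10×10 MNA system:
  V(n1)=0.000  V(n2)=6.710  V(n3)=0.000  V(n4)=0.000  V(n5)=-0.3602  V(n6)=0.000
  i(L1)=-4.885  i(L2)=4.885  i(L3)=4.972  i(V1)=-5.002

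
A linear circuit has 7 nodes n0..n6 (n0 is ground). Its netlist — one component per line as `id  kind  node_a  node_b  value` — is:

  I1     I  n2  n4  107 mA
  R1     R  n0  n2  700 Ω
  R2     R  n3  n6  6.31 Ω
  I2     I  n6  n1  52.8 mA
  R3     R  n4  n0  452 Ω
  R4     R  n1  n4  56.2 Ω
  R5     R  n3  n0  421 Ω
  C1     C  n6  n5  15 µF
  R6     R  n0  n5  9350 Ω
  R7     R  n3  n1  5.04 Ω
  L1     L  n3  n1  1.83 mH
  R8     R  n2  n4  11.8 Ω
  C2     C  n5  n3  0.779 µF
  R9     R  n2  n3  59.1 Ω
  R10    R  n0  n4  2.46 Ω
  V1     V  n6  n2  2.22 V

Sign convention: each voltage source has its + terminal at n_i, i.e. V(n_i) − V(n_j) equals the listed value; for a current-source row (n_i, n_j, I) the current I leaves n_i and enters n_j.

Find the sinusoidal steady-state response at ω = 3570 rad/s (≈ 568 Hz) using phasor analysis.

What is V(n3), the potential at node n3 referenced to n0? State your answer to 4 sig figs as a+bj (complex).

Apply KCL at each of the 6 non-ground nodes and solve the resulting linear system.
Node n1: branches {I2, R4, R7, L1} → V_1 = 0.8819+0.06722j
Node n2: branches {I1, R1, R8, R9, V1} → V_2 = -1.445-0.01313j
Node n3: branches {R2, R5, R7, L1, C2, R9} → V_3 = 0.7618-0.01948j
Node n4: branches {I1, R3, R4, R8, R10} → V_4 = 0.0004218+0.0001622j
Node n5: branches {C1, R6, C2} → V_5 = 0.7741-0.01198j
Node n6: branches {R2, I2, C1, V1} → V_6 = 0.7748-0.01313j
Source currents: i(V1)=-0.05492-0.001038j

0.7618-0.01948j V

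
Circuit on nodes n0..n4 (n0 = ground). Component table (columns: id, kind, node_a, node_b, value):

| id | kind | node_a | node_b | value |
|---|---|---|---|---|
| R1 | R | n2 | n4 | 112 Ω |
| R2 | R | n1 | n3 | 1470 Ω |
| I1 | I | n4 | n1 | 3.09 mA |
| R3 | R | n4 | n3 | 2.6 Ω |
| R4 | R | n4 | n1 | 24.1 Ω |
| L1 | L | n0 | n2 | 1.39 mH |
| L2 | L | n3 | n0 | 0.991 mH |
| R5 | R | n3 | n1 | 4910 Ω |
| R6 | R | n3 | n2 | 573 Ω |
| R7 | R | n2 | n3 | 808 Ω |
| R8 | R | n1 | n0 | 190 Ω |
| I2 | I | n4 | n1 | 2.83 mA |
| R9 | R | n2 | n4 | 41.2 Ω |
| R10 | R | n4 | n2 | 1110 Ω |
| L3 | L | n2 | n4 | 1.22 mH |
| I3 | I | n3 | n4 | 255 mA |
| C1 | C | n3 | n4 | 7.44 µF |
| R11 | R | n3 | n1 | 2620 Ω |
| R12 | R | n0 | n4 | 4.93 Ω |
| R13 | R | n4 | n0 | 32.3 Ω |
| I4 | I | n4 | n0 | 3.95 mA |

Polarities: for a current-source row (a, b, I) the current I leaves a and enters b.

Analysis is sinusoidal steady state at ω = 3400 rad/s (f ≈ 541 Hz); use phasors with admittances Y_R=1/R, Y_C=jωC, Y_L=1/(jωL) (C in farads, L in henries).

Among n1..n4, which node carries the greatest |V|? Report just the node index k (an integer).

1

Element admittances at ω=3400 rad/s:
  Y(R1) = 0.008929+0.000j S between n2,n4
  Y(R2) = 0.0006803+0.000j S between n1,n3
  I1: injects 0.00309 A into n1 (from n4)
  Y(R3) = 0.3846+0.000j S between n4,n3
  Y(R4) = 0.04149+0.000j S between n4,n1
  Y(L1) = 0.000-0.2116j S between n0,n2
  Y(L2) = 0.000-0.2968j S between n3,n0
  Y(R5) = 0.0002037+0.000j S between n3,n1
  Y(R6) = 0.001745+0.000j S between n3,n2
  Y(R7) = 0.001238+0.000j S between n2,n3
  Y(R8) = 0.005263+0.000j S between n1,n0
  I2: injects 0.00283 A into n1 (from n4)
  Y(R9) = 0.02427+0.000j S between n2,n4
  Y(R10) = 0.0009009+0.000j S between n4,n2
  Y(L3) = 0.000-0.2411j S between n2,n4
  I3: injects 0.255 A into n4 (from n3)
  Y(C1) = 0.000+0.02530j S between n3,n4
  Y(R11) = 0.0003817+0.000j S between n3,n1
  Y(R12) = 0.2028+0.000j S between n0,n4
  Y(R13) = 0.03096+0.000j S between n4,n0
  I4: injects 0.00395 A into n0 (from n4)
Assemble and solve the 4×4 MNA system:
  V(n1)=0.3748-0.09390j  V(n2)=0.1636-0.04661j  V(n3)=-0.1986-0.2208j  V(n4)=0.2972-0.1019j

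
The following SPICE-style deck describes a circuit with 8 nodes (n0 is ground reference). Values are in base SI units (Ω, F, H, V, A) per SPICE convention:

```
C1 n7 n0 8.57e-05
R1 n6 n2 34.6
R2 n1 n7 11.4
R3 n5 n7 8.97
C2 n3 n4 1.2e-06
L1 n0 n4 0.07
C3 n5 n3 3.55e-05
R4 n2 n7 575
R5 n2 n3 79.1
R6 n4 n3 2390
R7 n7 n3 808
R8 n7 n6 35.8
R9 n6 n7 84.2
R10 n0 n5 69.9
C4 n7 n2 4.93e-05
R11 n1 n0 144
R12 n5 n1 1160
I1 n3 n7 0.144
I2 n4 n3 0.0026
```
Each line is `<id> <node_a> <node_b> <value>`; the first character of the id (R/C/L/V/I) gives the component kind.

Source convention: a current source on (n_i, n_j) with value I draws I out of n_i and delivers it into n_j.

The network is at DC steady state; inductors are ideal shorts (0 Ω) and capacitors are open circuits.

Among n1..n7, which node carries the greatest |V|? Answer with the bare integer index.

3

MNA unknowns: 7 node voltages V₁..V_7 plus 1 source current (L1)
C1: Y=0.000 on G[7,0]
R1: Y=0.02890 on G[6,2]
R2: Y=0.08772 on G[1,7]
R3: Y=0.1115 on G[5,7]
C2: Y=0.000 on G[3,4]
L1: row V0−V4=0, i_L1 at 0,4
C3: Y=0.000 on G[5,3]
R4: Y=0.001739 on G[2,7]
R5: Y=0.01264 on G[2,3]
R6: Y=0.0004184 on G[4,3]
R7: Y=0.001238 on G[7,3]
R8: Y=0.02793 on G[7,6]
R9: Y=0.01188 on G[6,7]
R10: Y=0.01431 on G[0,5]
C4: Y=0.000 on G[7,2]
R11: Y=0.006944 on G[1,0]
R12: Y=0.0008621 on G[5,1]
I1: z[3]−=0.144, z[7]+=0.144
I2: z[4]−=0.0026, z[3]+=0.0026
solve → V1=0.4299, V2=-5.812, V3=-14.99, V4=0.000, V5=0.4114, V6=-2.176, V7=0.4641
aux → i_L1=0.008871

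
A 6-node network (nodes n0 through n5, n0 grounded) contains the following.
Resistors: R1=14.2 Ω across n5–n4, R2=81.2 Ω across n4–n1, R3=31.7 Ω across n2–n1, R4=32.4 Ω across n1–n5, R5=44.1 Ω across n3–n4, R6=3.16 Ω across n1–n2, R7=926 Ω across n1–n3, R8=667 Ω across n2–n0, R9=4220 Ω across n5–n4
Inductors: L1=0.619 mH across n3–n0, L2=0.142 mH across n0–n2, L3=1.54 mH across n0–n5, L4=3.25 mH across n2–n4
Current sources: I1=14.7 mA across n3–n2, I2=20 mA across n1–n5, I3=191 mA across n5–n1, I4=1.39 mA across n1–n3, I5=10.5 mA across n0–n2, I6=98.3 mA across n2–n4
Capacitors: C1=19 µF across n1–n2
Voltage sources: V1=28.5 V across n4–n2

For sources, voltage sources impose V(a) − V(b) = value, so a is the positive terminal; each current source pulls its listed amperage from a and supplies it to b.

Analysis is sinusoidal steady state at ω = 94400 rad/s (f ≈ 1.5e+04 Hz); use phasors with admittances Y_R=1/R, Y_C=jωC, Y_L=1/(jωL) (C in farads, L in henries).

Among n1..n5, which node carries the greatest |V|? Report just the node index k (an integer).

MNA unknowns: 5 node voltages V₁..V_5 plus 1 source current (V1)
R1: Y=0.07042+0.000j on G[5,4]
R2: Y=0.01232+0.000j on G[4,1]
R3: Y=0.03155+0.000j on G[2,1]
R4: Y=0.03086+0.000j on G[1,5]
L1: Y=0.000-0.01711j on G[3,0]
I1: z[3]−=0.0147, z[2]+=0.0147
R5: Y=0.02268+0.000j on G[3,4]
I2: z[1]−=0.02, z[5]+=0.02
I3: z[5]−=0.191, z[1]+=0.191
I4: z[1]−=0.00139, z[3]+=0.00139
R6: Y=0.3165+0.000j on G[1,2]
R7: Y=0.001080+0.000j on G[1,3]
L2: Y=0.000-0.07460j on G[0,2]
R8: Y=0.001499+0.000j on G[2,0]
I5: z[0]−=0.0105, z[2]+=0.0105
C1: Y=0.000+1.794j on G[1,2]
L3: Y=0.000-0.006879j on G[0,5]
I6: z[2]−=0.0983, z[4]+=0.0983
L4: Y=0.000-0.003259j on G[2,4]
R9: Y=0.0002370+0.000j on G[5,4]
V1: row V4−V2=28.5, i_V1 at 4,2
solve → V1=-4.632-2.359j, V2=-4.779-1.775j, V3=15.25+9.187j, V4=23.72-1.775j, V5=13.49-1.039j
aux → i_V1=-1.166+0.3863j

4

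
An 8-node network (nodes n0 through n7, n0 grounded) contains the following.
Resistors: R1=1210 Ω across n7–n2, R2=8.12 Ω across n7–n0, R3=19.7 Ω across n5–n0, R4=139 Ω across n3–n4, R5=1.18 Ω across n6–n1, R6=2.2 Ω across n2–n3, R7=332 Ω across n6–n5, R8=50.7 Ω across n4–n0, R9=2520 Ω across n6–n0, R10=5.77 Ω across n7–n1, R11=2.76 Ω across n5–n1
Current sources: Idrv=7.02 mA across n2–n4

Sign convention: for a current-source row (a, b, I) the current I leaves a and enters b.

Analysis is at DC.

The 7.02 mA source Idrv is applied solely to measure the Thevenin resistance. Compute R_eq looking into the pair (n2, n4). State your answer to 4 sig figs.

MNA unknowns: 7 node voltages V₁..V_7
R1: Y=0.0008264 on G[7,2]
R2: Y=0.1232 on G[7,0]
R3: Y=0.05076 on G[5,0]
R4: Y=0.007194 on G[3,4]
R5: Y=0.8475 on G[6,1]
R6: Y=0.4545 on G[2,3]
R7: Y=0.003012 on G[6,5]
R8: Y=0.01972 on G[4,0]
R9: Y=0.0003968 on G[6,0]
R10: Y=0.1733 on G[7,1]
R11: Y=0.3623 on G[5,1]
Idrv: z[2]−=0.00702, z[4]+=0.00702
solve → V1=-0.003518, V2=-0.8561, V3=-0.8423, V4=0.03569, V5=-0.003089, V6=-0.003515, V7=-0.004431

R_eq = 127.0 Ω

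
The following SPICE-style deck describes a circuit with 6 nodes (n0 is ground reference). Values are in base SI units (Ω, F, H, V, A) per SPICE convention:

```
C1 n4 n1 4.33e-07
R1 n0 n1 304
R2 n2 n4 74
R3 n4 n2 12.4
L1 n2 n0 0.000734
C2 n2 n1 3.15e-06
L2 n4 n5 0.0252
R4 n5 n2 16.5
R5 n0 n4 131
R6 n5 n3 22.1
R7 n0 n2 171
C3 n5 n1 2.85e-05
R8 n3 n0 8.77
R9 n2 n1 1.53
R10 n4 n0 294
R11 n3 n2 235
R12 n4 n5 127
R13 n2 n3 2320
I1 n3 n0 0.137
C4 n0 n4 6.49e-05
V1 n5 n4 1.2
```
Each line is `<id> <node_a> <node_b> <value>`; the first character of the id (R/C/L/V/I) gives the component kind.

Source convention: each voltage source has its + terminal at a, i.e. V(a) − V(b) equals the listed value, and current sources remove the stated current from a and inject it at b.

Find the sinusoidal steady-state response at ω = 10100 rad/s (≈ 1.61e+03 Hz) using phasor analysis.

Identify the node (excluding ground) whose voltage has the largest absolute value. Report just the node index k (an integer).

1

Apply KCL at each of the 5 non-ground nodes and solve the resulting linear system.
Node n1: branches {C1, R1, C2, C3, R9} → V_1 = 1.300+1.178j
Node n2: branches {R2, R3, L1, C2, R4, R7, R9, R11, R13} → V_2 = 0.9568+1.186j
Node n3: branches {R6, R8, R11, R13, I1} → V_3 = -0.4360+0.1429j
Node n4: branches {C1, R2, R3, L2, R5, R10, R12, C4, V1} → V_4 = 0.1489+0.3948j
Node n5: branches {L2, R4, R6, C3, R12, V1} → V_5 = 1.349+0.3948j
Source currents: i(V1)=-0.3393+0.02713j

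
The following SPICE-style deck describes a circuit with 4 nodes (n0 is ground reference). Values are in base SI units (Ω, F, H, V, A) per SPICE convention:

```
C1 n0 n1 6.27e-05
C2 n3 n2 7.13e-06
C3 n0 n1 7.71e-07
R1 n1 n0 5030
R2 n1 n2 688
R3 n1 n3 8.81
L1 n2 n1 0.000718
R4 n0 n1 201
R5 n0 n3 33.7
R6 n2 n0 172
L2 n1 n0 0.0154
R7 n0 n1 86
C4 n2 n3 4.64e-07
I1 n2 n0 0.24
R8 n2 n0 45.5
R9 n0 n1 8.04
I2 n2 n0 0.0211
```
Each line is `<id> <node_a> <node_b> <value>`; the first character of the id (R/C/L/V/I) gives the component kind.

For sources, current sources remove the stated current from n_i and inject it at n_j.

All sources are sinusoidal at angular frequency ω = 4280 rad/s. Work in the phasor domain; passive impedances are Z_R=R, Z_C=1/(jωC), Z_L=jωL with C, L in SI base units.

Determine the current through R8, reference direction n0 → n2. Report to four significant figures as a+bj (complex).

0.01041+0.002600j A

Element admittances at ω=4280 rad/s:
  Y(C1) = 0.000+0.2684j S between n0,n1
  Y(C2) = 0.000+0.03052j S between n3,n2
  Y(C3) = 0.000+0.003300j S between n0,n1
  Y(R1) = 0.0001988+0.000j S between n1,n0
  Y(R2) = 0.001453+0.000j S between n1,n2
  Y(R3) = 0.1135+0.000j S between n1,n3
  Y(L1) = 0.000-0.3254j S between n2,n1
  Y(R4) = 0.004975+0.000j S between n0,n1
  Y(R5) = 0.02967+0.000j S between n0,n3
  Y(R6) = 0.005814+0.000j S between n2,n0
  Y(L2) = 0.000-0.01517j S between n1,n0
  Y(R7) = 0.01163+0.000j S between n0,n1
  Y(C4) = 0.000+0.001986j S between n2,n3
  I1: injects 0.24 A into n0 (from n2)
  Y(R8) = 0.02198+0.000j S between n2,n0
  Y(R9) = 0.1244+0.000j S between n0,n1
  I2: injects 0.0211 A into n0 (from n2)
Assemble and solve the 3×3 MNA system:
  V(n1)=-0.4328+0.7049j  V(n2)=-0.4735-0.1183j  V(n3)=-0.2033+0.4975j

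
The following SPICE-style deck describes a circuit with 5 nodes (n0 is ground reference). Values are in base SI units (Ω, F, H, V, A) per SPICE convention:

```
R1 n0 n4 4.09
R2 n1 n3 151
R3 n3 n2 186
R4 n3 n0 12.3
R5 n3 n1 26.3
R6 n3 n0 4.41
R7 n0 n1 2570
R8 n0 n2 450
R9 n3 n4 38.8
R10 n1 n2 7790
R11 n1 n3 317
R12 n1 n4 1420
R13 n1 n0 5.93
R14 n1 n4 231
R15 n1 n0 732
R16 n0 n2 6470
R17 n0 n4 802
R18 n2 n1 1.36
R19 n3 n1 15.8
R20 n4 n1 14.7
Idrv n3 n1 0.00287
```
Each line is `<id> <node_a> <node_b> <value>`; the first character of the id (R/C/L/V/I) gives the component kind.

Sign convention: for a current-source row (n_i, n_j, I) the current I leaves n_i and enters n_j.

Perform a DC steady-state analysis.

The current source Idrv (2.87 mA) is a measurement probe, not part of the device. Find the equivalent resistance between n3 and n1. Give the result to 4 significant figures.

Element admittances at DC:
  Y(R1) = 0.2445 S between n0,n4
  Y(R2) = 0.006623 S between n1,n3
  Y(R3) = 0.005376 S between n3,n2
  Y(R4) = 0.08130 S between n3,n0
  Y(R5) = 0.03802 S between n3,n1
  Y(R6) = 0.2268 S between n3,n0
  Y(R7) = 0.0003891 S between n0,n1
  Y(R8) = 0.002222 S between n0,n2
  Y(R9) = 0.02577 S between n3,n4
  Y(R10) = 0.0001284 S between n1,n2
  Y(R11) = 0.003155 S between n1,n3
  Y(R12) = 0.0007042 S between n1,n4
  Y(R13) = 0.1686 S between n1,n0
  Y(R14) = 0.004329 S between n1,n4
  Y(R15) = 0.001366 S between n1,n0
  Y(R16) = 0.0001546 S between n0,n2
  Y(R17) = 0.001247 S between n0,n4
  Y(R18) = 0.7353 S between n2,n1
  Y(R19) = 0.06329 S between n3,n1
  Y(R20) = 0.06803 S between n4,n1
  Idrv: injects 0.00287 A into n1 (from n3)
Assemble and solve the 4×4 MNA system:
  V(n1)=0.006664  V(n2)=0.006561  V(n3)=-0.004590  V(n4)=0.001070

R_eq = 3.921 Ω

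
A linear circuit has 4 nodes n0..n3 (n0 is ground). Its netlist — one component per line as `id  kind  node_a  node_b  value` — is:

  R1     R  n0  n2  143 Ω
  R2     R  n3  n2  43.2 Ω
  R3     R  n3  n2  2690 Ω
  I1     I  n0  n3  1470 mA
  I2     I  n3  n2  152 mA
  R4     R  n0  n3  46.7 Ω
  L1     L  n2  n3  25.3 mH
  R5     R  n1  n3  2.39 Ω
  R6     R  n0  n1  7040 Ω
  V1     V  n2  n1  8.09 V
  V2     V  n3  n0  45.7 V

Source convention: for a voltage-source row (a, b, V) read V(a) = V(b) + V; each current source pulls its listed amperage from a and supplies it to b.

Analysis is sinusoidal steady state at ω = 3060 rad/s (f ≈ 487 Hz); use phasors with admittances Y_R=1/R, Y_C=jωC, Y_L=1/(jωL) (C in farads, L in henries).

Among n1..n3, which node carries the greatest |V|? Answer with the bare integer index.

2

Element admittances at ω=3060 rad/s:
  Y(R1) = 0.006993+0.000j S between n0,n2
  Y(R2) = 0.02315+0.000j S between n3,n2
  Y(R3) = 0.0003717+0.000j S between n3,n2
  I1: injects 1.47 A into n3 (from n0)
  I2: injects 0.152 A into n2 (from n3)
  Y(R4) = 0.02141+0.000j S between n0,n3
  Y(L1) = 0.000-0.01292j S between n2,n3
  Y(R5) = 0.4184+0.000j S between n1,n3
  Y(R6) = 0.0001420+0.000j S between n0,n1
  V1: constraint V(n2)−V(n1) = 8.09
  V2: constraint V(n3)−V(n0) = 45.7
Assemble and solve the 5×5 MNA system:
  V(n1)=44.76+0.2056j  V(n2)=52.85+0.2056j  V(n3)=45.70+0.000j
  i(V1)=-0.3883+0.08604j  i(V2)=0.1155-0.001467j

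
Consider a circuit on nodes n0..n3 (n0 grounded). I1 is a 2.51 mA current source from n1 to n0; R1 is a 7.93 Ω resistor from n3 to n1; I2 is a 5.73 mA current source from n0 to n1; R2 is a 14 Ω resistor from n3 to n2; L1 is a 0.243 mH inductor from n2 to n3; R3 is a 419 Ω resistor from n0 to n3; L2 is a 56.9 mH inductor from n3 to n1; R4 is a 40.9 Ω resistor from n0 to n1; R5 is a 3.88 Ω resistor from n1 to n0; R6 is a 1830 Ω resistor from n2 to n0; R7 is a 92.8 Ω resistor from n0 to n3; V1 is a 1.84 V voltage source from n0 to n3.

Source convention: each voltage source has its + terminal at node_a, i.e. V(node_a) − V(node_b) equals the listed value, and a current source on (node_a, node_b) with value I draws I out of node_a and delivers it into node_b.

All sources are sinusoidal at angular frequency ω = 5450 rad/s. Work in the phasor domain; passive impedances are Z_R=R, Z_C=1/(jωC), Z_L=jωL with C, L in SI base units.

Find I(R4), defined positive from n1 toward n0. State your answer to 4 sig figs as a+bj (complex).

Apply KCL at each of the 3 non-ground nodes and solve the resulting linear system.
Node n1: branches {I1, R1, I2, L2, R4, R5} → V_1 = -0.5605+0.01011j
Node n2: branches {R2, L1, R6} → V_2 = -1.840+0.001320j
Node n3: branches {R1, R2, L1, R3, L2, R7, V1} → V_3 = -1.840+0.000j
Source currents: i(V1)=-0.1866+0.002852j

-0.01370+0.0002471j A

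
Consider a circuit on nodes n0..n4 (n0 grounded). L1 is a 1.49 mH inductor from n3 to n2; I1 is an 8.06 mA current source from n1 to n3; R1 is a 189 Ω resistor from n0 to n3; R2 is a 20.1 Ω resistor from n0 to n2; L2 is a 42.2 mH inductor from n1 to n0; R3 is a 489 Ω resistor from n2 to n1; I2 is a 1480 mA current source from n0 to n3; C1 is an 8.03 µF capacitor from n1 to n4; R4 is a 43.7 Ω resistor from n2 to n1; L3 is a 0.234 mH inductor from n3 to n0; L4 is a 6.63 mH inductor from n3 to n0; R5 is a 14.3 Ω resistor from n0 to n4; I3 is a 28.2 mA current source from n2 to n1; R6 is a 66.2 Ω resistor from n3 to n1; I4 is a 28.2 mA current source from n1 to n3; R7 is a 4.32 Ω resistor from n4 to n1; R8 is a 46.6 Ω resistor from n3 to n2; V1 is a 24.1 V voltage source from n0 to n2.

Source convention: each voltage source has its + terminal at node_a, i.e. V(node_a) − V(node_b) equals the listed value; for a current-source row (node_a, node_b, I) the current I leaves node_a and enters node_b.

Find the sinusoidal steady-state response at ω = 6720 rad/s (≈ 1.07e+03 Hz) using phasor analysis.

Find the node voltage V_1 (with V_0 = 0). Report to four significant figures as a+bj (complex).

MNA unknowns: 4 node voltages V₁..V_4 plus 1 source current (V1)
L1: Y=0.000-0.09987j on G[3,2]
I1: z[1]−=0.00806, z[3]+=0.00806
R1: Y=0.005291+0.000j on G[0,3]
R2: Y=0.04975+0.000j on G[0,2]
L2: Y=0.000-0.003526j on G[1,0]
R3: Y=0.002045+0.000j on G[2,1]
I2: z[0]−=1.48, z[3]+=1.48
C1: Y=0.000+0.05396j on G[1,4]
R4: Y=0.02288+0.000j on G[2,1]
L3: Y=0.000-0.6359j on G[3,0]
L4: Y=0.000-0.02244j on G[3,0]
R5: Y=0.06993+0.000j on G[0,4]
I3: z[2]−=0.0282, z[1]+=0.0282
R6: Y=0.01511+0.000j on G[3,1]
I4: z[1]−=0.0282, z[3]+=0.0282
R7: Y=0.2315+0.000j on G[4,1]
R8: Y=0.02146+0.000j on G[3,2]
V1: row V0−V2=24.1, i_V1 at 0,2
solve → V1=-6.959+0.1639j, V2=-24.10+0.000j, V3=-3.103+1.350j, V4=-5.401-0.1530j
aux → i_V1=-2.184+2.064j

-6.959+0.1639j V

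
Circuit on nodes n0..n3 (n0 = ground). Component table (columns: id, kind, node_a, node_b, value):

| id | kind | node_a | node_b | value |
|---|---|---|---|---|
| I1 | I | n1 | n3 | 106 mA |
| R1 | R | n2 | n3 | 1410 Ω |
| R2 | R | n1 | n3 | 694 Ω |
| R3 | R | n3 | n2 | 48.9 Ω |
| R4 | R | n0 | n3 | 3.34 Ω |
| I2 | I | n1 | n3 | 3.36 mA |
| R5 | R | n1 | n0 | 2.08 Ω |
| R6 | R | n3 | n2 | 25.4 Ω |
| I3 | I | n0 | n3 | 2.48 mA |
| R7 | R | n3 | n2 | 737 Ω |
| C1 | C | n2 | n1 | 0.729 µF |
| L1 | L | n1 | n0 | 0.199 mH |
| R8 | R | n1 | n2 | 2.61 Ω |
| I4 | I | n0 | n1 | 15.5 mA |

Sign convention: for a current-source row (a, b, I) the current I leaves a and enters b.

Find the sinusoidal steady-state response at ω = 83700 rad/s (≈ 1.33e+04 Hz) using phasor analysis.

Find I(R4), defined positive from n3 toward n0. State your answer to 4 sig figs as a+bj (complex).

Element admittances at ω=83700 rad/s:
  I1: injects 0.106 A into n3 (from n1)
  Y(R1) = 0.0007092+0.000j S between n2,n3
  Y(R2) = 0.001441+0.000j S between n1,n3
  Y(R3) = 0.02045+0.000j S between n3,n2
  Y(R4) = 0.2994+0.000j S between n0,n3
  I2: injects 0.00336 A into n3 (from n1)
  Y(R5) = 0.4808+0.000j S between n1,n0
  Y(R6) = 0.03937+0.000j S between n3,n2
  I3: injects 0.00248 A into n3 (from n0)
  Y(R7) = 0.001357+0.000j S between n3,n2
  Y(C1) = 0.000+0.06102j S between n2,n1
  Y(L1) = 0.000-0.06004j S between n1,n0
  Y(R8) = 0.3831+0.000j S between n1,n2
  I4: injects 0.0155 A into n1 (from n0)
Assemble and solve the 3×3 MNA system:
  V(n1)=-0.1434-0.01553j  V(n2)=-0.08358-0.02211j  V(n3)=0.2935-0.003833j

0.08787-0.001148j A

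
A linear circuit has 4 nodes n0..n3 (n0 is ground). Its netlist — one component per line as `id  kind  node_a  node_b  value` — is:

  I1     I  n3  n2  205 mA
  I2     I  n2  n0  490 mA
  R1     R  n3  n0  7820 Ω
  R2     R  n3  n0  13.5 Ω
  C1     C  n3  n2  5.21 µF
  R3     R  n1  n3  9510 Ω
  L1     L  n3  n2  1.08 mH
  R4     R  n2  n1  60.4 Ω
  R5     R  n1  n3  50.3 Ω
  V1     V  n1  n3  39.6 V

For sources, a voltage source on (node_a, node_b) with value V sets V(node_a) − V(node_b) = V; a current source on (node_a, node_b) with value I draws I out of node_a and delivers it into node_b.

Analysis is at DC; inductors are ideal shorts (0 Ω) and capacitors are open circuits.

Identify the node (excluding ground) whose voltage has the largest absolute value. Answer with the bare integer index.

1

Element admittances at DC:
  I1: injects 0.205 A into n2 (from n3)
  I2: injects 0.49 A into n0 (from n2)
  Y(R1) = 0.0001279 S between n3,n0
  Y(R2) = 0.07407 S between n3,n0
  Y(C1) = 0.000 S between n3,n2
  Y(R3) = 0.0001052 S between n1,n3
  L1: short n3↔n2 (DC inductor)
  Y(R4) = 0.01656 S between n2,n1
  Y(R5) = 0.01988 S between n1,n3
  V1: constraint V(n1)−V(n3) = 39.6
Assemble and solve the 5×5 MNA system:
  V(n1)=33.00  V(n2)=-6.604  V(n3)=-6.604
  i(L1)=-0.3706  i(V1)=-1.447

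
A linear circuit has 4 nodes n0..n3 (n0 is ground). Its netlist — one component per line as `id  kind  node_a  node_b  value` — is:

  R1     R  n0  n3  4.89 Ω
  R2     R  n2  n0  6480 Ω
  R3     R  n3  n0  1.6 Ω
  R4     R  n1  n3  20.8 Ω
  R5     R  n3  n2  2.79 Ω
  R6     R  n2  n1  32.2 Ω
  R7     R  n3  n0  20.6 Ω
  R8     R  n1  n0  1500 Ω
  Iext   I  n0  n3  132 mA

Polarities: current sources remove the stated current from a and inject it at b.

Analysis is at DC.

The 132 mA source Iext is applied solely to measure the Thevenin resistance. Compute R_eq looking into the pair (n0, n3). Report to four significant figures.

Element admittances at DC:
  Y(R1) = 0.2045 S between n0,n3
  Y(R2) = 0.0001543 S between n2,n0
  Y(R3) = 0.6250 S between n3,n0
  Y(R4) = 0.04808 S between n1,n3
  Y(R5) = 0.3584 S between n3,n2
  Y(R6) = 0.03106 S between n2,n1
  Y(R7) = 0.04854 S between n3,n0
  Y(R8) = 0.0006667 S between n1,n0
  Iext: injects 0.132 A into n3 (from n0)
Assemble and solve the 3×3 MNA system:
  V(n1)=0.1489  V(n2)=0.1500  V(n3)=0.1502

R_eq = 1.138 Ω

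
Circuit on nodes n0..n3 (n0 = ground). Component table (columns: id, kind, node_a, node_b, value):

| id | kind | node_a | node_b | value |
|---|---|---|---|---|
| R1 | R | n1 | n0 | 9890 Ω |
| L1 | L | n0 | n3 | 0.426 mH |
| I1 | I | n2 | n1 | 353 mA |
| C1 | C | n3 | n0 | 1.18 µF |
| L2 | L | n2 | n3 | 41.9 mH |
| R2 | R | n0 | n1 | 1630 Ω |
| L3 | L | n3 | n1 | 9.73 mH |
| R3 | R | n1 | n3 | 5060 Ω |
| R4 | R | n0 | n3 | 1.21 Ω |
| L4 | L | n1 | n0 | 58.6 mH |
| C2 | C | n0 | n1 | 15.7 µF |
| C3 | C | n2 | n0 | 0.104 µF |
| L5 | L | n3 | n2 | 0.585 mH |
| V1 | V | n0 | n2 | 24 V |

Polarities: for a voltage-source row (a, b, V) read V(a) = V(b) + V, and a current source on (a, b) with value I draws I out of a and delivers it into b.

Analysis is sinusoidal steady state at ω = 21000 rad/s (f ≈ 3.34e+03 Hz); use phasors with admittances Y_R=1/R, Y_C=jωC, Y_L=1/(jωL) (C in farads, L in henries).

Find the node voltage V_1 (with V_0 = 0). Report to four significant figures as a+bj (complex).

0.01197-1.124j V

Element admittances at ω=21000 rad/s:
  Y(R1) = 0.0001011+0.000j S between n1,n0
  Y(L1) = 0.000-0.1118j S between n0,n3
  I1: injects 0.353 A into n1 (from n2)
  Y(C1) = 0.000+0.02478j S between n3,n0
  Y(L2) = 0.000-0.001136j S between n2,n3
  Y(R2) = 0.0006135+0.000j S between n0,n1
  Y(L3) = 0.000-0.004894j S between n3,n1
  Y(R3) = 0.0001976+0.000j S between n1,n3
  Y(R4) = 0.8264+0.000j S between n0,n3
  Y(L4) = 0.000-0.0008126j S between n1,n0
  Y(C2) = 0.000+0.3297j S between n0,n1
  Y(C3) = 0.000+0.002184j S between n2,n0
  Y(L5) = 0.000-0.08140j S between n3,n2
  V1: constraint V(n0)−V(n2) = 24
Assemble and solve the 4×4 MNA system:
  V(n1)=0.01197-1.124j  V(n2)=-24.00+0.000j  V(n3)=-0.4904+2.292j
  i(V1)=0.1638+1.888j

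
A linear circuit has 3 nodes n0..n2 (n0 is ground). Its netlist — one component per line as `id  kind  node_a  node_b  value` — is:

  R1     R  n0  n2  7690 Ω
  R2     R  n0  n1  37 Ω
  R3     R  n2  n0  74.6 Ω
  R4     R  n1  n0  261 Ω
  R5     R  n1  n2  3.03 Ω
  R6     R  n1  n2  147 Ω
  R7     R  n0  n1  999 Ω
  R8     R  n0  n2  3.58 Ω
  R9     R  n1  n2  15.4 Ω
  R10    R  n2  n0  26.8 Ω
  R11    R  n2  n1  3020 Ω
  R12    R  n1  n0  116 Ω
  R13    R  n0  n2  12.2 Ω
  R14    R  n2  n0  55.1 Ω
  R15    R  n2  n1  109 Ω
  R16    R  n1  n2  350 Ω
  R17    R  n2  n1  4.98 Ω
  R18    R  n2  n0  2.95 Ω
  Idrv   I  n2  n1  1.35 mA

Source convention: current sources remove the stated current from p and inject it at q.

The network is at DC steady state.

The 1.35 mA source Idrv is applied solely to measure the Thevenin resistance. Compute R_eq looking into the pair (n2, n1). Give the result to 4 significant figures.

Element admittances at DC:
  Y(R1) = 0.0001300 S between n0,n2
  Y(R2) = 0.02703 S between n0,n1
  Y(R3) = 0.01340 S between n2,n0
  Y(R4) = 0.003831 S between n1,n0
  Y(R5) = 0.3300 S between n1,n2
  Y(R6) = 0.006803 S between n1,n2
  Y(R7) = 0.001001 S between n0,n1
  Y(R8) = 0.2793 S between n0,n2
  Y(R9) = 0.06494 S between n1,n2
  Y(R10) = 0.03731 S between n2,n0
  Y(R11) = 0.0003311 S between n2,n1
  Y(R12) = 0.008621 S between n1,n0
  Y(R13) = 0.08197 S between n0,n2
  Y(R14) = 0.01815 S between n2,n0
  Y(R15) = 0.009174 S between n2,n1
  Y(R16) = 0.002857 S between n1,n2
  Y(R17) = 0.2008 S between n2,n1
  Y(R18) = 0.3390 S between n2,n0
  Idrv: injects 0.00135 A into n1 (from n2)
Assemble and solve the 2×2 MNA system:
  V(n1)=0.001963  V(n2)=-0.0001033

R_eq = 1.530 Ω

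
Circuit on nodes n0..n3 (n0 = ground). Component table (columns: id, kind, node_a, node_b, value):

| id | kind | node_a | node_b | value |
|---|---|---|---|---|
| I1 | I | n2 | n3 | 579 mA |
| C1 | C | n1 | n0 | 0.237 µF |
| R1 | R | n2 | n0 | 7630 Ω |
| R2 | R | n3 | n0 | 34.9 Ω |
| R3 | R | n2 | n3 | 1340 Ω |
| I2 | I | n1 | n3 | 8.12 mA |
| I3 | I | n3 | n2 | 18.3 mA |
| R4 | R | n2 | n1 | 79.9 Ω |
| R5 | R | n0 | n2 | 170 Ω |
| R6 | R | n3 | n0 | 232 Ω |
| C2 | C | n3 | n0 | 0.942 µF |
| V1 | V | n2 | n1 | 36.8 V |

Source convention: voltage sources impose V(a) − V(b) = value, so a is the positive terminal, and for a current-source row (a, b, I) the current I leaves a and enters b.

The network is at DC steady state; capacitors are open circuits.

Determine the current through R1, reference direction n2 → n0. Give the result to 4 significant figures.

-0.01081 A

Apply KCL at each of the 3 non-ground nodes and solve the resulting linear system.
Node n1: branches {C1, I2, R4, V1} → V_1 = -119.3
Node n2: branches {I1, R1, R3, I3, R4, R5, V1} → V_2 = -82.49
Node n3: branches {I1, R2, R3, I2, I3, R6, C2} → V_3 = 15.05
Source currents: i(V1)=-0.4525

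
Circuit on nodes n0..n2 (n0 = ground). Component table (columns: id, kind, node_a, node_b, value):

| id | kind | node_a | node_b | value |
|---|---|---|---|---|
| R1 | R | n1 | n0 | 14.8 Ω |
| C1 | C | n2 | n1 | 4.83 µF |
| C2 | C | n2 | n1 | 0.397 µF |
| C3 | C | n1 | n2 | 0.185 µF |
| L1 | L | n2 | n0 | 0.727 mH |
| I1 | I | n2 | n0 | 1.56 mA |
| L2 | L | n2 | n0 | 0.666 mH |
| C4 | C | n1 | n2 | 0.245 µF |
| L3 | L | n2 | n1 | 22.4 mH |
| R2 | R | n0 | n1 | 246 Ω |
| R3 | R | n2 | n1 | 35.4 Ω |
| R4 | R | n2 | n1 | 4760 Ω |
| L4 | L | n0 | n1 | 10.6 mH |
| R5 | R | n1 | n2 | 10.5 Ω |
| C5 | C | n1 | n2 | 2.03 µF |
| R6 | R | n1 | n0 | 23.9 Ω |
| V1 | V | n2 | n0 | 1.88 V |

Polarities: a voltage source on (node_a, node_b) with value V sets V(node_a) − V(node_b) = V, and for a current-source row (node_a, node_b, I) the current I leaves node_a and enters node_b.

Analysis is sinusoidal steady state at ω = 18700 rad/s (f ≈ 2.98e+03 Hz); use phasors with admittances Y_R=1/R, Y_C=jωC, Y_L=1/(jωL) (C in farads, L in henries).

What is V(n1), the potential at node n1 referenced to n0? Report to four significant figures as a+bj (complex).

1.221+0.4187j V

MNA unknowns: 2 node voltages V₁..V_2 plus 1 source current (V1)
R1: Y=0.06757+0.000j on G[1,0]
C1: Y=0.000+0.09032j on G[2,1]
C2: Y=0.000+0.007424j on G[2,1]
C3: Y=0.000+0.003459j on G[1,2]
L1: Y=0.000-0.07356j on G[2,0]
I1: z[2]−=0.00156, z[0]+=0.00156
L2: Y=0.000-0.08029j on G[2,0]
C4: Y=0.000+0.004581j on G[1,2]
L3: Y=0.000-0.002387j on G[2,1]
R2: Y=0.004065+0.000j on G[0,1]
R3: Y=0.02825+0.000j on G[2,1]
R4: Y=0.0002101+0.000j on G[2,1]
L4: Y=0.000-0.005045j on G[0,1]
R5: Y=0.09524+0.000j on G[1,2]
C5: Y=0.000+0.03796j on G[1,2]
R6: Y=0.04184+0.000j on G[1,0]
V1: row V2−V0=1.88, i_V1 at 2,0
solve → V1=1.221+0.4187j, V2=1.880+0.000j
aux → i_V1=-0.1422+0.2479j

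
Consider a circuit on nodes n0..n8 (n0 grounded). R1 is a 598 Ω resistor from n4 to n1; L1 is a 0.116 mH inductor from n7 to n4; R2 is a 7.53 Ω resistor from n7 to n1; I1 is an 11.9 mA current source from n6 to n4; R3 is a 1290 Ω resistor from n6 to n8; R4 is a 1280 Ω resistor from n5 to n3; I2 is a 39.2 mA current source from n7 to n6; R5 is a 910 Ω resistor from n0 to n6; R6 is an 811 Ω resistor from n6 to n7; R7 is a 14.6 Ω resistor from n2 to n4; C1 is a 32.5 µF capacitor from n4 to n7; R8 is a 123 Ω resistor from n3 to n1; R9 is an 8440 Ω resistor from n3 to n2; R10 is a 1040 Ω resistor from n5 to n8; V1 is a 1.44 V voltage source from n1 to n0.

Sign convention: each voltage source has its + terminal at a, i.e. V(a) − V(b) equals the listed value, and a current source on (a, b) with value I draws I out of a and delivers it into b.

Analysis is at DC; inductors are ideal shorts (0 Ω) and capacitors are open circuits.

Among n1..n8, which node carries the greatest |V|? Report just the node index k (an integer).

6

MNA unknowns: 8 node voltages V₁..V_8 plus 2 source currents (L1, V1)
R1: Y=0.001672 on G[4,1]
L1: row V7−V4=0, i_L1 at 7,4
R2: Y=0.1328 on G[7,1]
I1: z[6]−=0.0119, z[4]+=0.0119
R3: Y=0.0007752 on G[6,8]
R4: Y=0.0007813 on G[5,3]
I2: z[7]−=0.0392, z[6]+=0.0392
R5: Y=0.001099 on G[0,6]
R6: Y=0.001233 on G[6,7]
R7: Y=0.06849 on G[2,4]
C1: Y=0.000 on G[4,7]
R8: Y=0.008130 on G[3,1]
R9: Y=0.0001185 on G[3,2]
R10: Y=0.0009615 on G[5,8]
V1: row V1−V0=1.44, i_V1 at 1,0
solve → V1=1.440, V2=1.329, V3=1.758, V4=1.329, V5=5.134, V6=11.28, V7=1.329, V8=7.877
aux → i_L1=-0.01214, i_V1=-0.01239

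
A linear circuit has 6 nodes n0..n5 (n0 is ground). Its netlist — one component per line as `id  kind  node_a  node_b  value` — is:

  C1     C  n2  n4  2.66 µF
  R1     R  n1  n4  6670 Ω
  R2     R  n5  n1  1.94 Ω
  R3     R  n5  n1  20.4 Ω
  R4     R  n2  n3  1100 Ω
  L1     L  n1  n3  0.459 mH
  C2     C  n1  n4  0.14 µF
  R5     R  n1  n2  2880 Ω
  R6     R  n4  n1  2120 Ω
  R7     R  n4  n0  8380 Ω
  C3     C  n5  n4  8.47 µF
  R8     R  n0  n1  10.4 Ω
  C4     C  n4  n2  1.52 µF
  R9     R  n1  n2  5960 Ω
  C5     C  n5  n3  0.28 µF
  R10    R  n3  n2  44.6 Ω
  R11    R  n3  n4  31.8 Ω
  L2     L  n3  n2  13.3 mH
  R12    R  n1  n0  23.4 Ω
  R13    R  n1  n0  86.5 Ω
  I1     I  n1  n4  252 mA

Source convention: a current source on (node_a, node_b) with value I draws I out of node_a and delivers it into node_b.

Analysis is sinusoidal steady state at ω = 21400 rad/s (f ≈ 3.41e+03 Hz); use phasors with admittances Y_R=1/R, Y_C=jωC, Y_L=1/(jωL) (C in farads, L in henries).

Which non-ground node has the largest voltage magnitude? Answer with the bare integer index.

MNA unknowns: 5 node voltages V₁..V_5
C1: Y=0.000+0.05692j on G[2,4]
R1: Y=0.0001499+0.000j on G[1,4]
R2: Y=0.5155+0.000j on G[5,1]
R3: Y=0.04902+0.000j on G[5,1]
R4: Y=0.0009091+0.000j on G[2,3]
L1: Y=0.000-0.1018j on G[1,3]
C2: Y=0.000+0.002996j on G[1,4]
R5: Y=0.0003472+0.000j on G[1,2]
R6: Y=0.0004717+0.000j on G[4,1]
R7: Y=0.0001193+0.000j on G[4,0]
C3: Y=0.000+0.1813j on G[5,4]
R8: Y=0.09615+0.000j on G[0,1]
C4: Y=0.000+0.03253j on G[4,2]
R9: Y=0.0001678+0.000j on G[1,2]
C5: Y=0.000+0.005992j on G[5,3]
R10: Y=0.02242+0.000j on G[3,2]
R11: Y=0.03145+0.000j on G[3,4]
L2: Y=0.000-0.003513j on G[3,2]
R12: Y=0.04274+0.000j on G[1,0]
R13: Y=0.01156+0.000j on G[1,0]
I1: z[1]−=0.252, z[4]+=0.252
solve → V1=-0.0006354+0.0009422j, V2=1.139-1.114j, V3=0.7009+0.08850j, V4=0.8011-1.188j, V5=0.4216+0.1258j

2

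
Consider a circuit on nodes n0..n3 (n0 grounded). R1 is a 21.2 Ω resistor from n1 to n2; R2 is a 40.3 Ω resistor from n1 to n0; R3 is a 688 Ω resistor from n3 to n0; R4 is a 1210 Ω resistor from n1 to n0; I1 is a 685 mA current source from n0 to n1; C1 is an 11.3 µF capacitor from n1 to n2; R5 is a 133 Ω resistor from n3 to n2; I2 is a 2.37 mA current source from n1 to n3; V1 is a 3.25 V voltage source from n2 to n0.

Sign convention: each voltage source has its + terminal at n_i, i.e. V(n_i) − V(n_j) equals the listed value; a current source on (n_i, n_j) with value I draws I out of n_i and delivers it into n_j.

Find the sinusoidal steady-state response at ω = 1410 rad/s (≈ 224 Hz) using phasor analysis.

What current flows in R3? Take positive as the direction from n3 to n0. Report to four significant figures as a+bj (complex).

MNA unknowns: 3 node voltages V₁..V_3 plus 1 source current (V1)
R1: Y=0.04717+0.000j on G[1,2]
R2: Y=0.02481+0.000j on G[1,0]
R3: Y=0.001453+0.000j on G[3,0]
R4: Y=0.0008264+0.000j on G[1,0]
I1: z[0]−=0.685, z[1]+=0.685
C1: Y=0.000+0.01593j on G[1,2]
R5: Y=0.007519+0.000j on G[3,2]
I2: z[1]−=0.00237, z[3]+=0.00237
V1: row V2−V0=3.25, i_V1 at 2,0
solve → V1=11.10-1.719j, V2=3.250+0.000j, V3=2.988+0.000j
aux → i_V1=0.3959+0.04407j

0.004343+0.000j A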